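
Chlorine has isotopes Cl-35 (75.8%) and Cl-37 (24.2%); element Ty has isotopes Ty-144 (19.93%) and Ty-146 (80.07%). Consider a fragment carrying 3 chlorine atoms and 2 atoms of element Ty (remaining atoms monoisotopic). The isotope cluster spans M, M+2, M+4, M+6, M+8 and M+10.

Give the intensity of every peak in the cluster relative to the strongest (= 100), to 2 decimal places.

4.14 : 37.25 : 100.00 : 74.35 : 21.53 : 2.18

Chlorine pattern (n=3): 0.43551951 : 0.41713346 : 0.13317454 : 0.01417249
Element Ty pattern (n=2): 0.03972049 : 0.31915902 : 0.64112049
Convolve the two distributions (both contribute in 2-u steps):
  M: 0.43551951×0.03972049 = 0.017299
  M+2: 0.43551951×0.31915902 + 0.41713346×0.03972049 = 0.155569
  M+4: 0.43551951×0.64112049 + 0.41713346×0.31915902 + 0.13317454×0.03972049 = 0.417642
  M+6: 0.41713346×0.64112049 + 0.13317454×0.31915902 + 0.01417249×0.03972049 = 0.310500
  M+8: 0.13317454×0.64112049 + 0.01417249×0.31915902 = 0.089904
  M+10: 0.01417249×0.64112049 = 0.009086
Scale to base peak (0.417642) = 100: 4.14 : 37.25 : 100.00 : 74.35 : 21.53 : 2.18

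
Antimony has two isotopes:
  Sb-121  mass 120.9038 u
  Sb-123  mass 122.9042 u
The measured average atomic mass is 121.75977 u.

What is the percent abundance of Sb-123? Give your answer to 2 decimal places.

42.79%

Writing the weighted mean with unknown fraction x of Sb-121:
120.9038·x + 122.9042·(1 − x) = 121.75977
(120.9038 − 122.9042)·x = 121.75977 − 122.9042
x = -1.14443 / -2.0004 = 0.57210 → 57.21% Sb-121, 42.79% Sb-123.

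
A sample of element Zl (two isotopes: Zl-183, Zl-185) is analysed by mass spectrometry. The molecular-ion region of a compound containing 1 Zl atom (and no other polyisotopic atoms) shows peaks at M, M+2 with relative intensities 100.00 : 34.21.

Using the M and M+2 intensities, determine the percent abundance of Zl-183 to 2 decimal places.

74.51%

Let p = fractional abundance of Zl-183. I(M+2)/I(M) = [C(1,1)·p^0·(1−p)] / p^1 = 1·(1−p)/p = 34.21/100.00 = 0.3421
(1−p)/p = 0.3421/1 = 0.3421  ⇒  p = 1/(1 + 0.3421) = 0.7451
Zl-183: 74.51%, Zl-185: 25.49%.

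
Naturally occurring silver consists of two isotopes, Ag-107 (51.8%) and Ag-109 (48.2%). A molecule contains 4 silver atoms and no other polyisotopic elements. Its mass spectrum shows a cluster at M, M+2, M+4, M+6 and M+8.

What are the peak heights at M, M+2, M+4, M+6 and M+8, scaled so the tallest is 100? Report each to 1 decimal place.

Expanding (0.518 + 0.482)^4:
P(M) = 0.518^4 = 0.071998
P(M+2) = 4 × 0.518^3 × 0.482^1 = 0.267976
P(M+4) = 6 × 0.518^2 × 0.482^2 = 0.374029
P(M+6) = 4 × 0.518^1 × 0.482^3 = 0.232023
P(M+8) = 0.482^4 = 0.053974
The M+4 peak is largest (0.374029); scaling to 100 gives 19.2 : 71.6 : 100.0 : 62.0 : 14.4.

19.2 : 71.6 : 100.0 : 62.0 : 14.4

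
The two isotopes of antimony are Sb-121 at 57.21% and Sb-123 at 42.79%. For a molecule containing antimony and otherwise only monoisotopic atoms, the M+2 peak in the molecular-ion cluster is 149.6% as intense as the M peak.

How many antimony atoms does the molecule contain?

With n Sb atoms, P(M+2)/P(M) = C(n,1)·p^(n−1)q / p^n = n·q/p = n · 0.4279/0.5721.
n = 1.496 × 0.5721/0.4279 = 2.00 ≈ 2

2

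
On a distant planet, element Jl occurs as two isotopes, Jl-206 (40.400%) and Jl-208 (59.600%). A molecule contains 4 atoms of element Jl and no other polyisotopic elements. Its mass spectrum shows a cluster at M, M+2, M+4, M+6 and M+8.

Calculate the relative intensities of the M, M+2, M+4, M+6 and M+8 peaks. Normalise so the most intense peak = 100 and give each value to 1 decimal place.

7.7 : 45.2 : 100.0 : 98.3 : 36.3

Each Jl atom is independently Jl-206 (p = 0.40400) or Jl-208 (q = 0.59600); the cluster is the binomial expansion (p + q)^4.
P(M) = 0.40400^4 = 0.026639
P(M+2) = 4 × 0.40400^3 × 0.59600^1 = 0.157199
P(M+4) = 6 × 0.40400^2 × 0.59600^2 = 0.347862
P(M+6) = 4 × 0.40400^1 × 0.59600^3 = 0.342121
P(M+8) = 0.59600^4 = 0.126178
The M+4 peak is largest (0.347862); scaling to 100 gives 7.7 : 45.2 : 100.0 : 98.3 : 36.3.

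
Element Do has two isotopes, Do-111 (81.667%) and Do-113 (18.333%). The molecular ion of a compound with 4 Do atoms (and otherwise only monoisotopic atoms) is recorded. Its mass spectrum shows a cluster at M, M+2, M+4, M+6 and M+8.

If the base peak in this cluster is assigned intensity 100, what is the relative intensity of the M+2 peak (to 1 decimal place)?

Term probabilities: M 0.4448, M+2 0.3994, M+4 0.1345, M+6 0.0201, M+8 0.0011. Base peak = M.
P(M) = C(4,0) × 0.81667^4 × 0.18333^0 = 1 × 0.44482215 × 1.0000 = 0.444822 (base)
P(M+2) = C(4,1) × 0.81667^3 × 0.18333^1 = 4 × 0.54467797 × 0.18333 = 0.399423
Relative intensity = 0.399423 / 0.444822 × 100 = 89.8

89.8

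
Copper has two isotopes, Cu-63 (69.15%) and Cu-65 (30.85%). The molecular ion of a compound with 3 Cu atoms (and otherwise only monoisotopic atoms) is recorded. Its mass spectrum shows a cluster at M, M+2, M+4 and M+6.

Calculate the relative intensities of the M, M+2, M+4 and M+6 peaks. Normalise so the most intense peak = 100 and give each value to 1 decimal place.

74.7 : 100.0 : 44.6 : 6.6

The 3 Cu atoms are independent, so intensities follow the terms of (0.6915 + 0.3085)^3.
P(M) = 0.6915^3 = 0.330656
P(M+2) = 3 × 0.6915^2 × 0.3085^1 = 0.442548
P(M+4) = 3 × 0.6915^1 × 0.3085^2 = 0.197435
P(M+6) = 0.3085^3 = 0.029361
The M+2 peak is largest (0.442548); scaling to 100 gives 74.7 : 100.0 : 44.6 : 6.6.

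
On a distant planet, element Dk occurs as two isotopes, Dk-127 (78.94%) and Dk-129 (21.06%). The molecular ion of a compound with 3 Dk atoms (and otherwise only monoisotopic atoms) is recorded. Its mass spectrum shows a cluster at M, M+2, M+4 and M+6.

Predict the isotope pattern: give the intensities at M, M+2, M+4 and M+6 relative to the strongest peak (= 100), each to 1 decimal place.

The 3 Dk atoms are independent, so intensities follow the terms of (0.7894 + 0.2106)^3.
P(M) = 0.7894^3 = 0.491916
P(M+2) = 3 × 0.7894^2 × 0.2106^1 = 0.393708
P(M+4) = 3 × 0.7894^1 × 0.2106^2 = 0.105035
P(M+6) = 0.2106^3 = 0.009341
The M peak is largest (0.491916); scaling to 100 gives 100.0 : 80.0 : 21.4 : 1.9.

100.0 : 80.0 : 21.4 : 1.9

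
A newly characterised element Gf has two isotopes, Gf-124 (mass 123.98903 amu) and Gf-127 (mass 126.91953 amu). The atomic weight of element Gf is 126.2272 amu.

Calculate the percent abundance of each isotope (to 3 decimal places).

Writing the weighted mean with unknown fraction x of Gf-124:
123.98903·x + 126.91953·(1 − x) = 126.2272
(123.98903 − 126.91953)·x = 126.2272 − 126.91953
x = -0.69233 / -2.93050 = 0.23625 → 23.625% Gf-124, 76.375% Gf-127.

Gf-124: 23.625%, Gf-127: 76.375%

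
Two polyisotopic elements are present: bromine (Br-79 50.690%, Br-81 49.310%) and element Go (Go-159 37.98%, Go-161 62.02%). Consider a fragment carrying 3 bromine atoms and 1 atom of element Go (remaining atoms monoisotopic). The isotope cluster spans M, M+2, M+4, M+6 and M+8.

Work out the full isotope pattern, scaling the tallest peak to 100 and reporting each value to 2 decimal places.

13.15 : 59.85 : 100.00 : 73.07 : 19.77

Bromine pattern (n=3): 0.13024674 : 0.3801026 : 0.36975457 : 0.11989609
Element Go pattern (n=1): 0.3798 : 0.6202
Convolve the two distributions (both contribute in 2-u steps):
  M: 0.13024674×0.3798 = 0.049468
  M+2: 0.13024674×0.6202 + 0.3801026×0.3798 = 0.225142
  M+4: 0.3801026×0.6202 + 0.36975457×0.3798 = 0.376172
  M+6: 0.36975457×0.6202 + 0.11989609×0.3798 = 0.274858
  M+8: 0.11989609×0.6202 = 0.074360
Scale to base peak (0.376172) = 100: 13.15 : 59.85 : 100.00 : 73.07 : 19.77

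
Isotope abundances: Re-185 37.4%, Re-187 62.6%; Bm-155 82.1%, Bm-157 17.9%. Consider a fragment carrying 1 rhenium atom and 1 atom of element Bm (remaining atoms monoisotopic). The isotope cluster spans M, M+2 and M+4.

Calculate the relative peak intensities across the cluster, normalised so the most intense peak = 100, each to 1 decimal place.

Rhenium pattern (n=1): 0.3740 : 0.6260
Element Bm pattern (n=1): 0.8210 : 0.1790
Convolve the two distributions (both contribute in 2-u steps):
  M: 0.3740×0.8210 = 0.307054
  M+2: 0.3740×0.1790 + 0.6260×0.8210 = 0.580892
  M+4: 0.6260×0.1790 = 0.112054
Scale to base peak (0.580892) = 100: 52.9 : 100.0 : 19.3

52.9 : 100.0 : 19.3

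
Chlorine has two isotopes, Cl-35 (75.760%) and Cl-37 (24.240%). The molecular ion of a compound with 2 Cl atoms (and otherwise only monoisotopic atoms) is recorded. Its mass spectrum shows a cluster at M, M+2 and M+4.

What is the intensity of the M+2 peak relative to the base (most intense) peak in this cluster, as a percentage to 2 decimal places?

63.99%

(0.75760 + 0.24240)^2 gives M 0.5740, M+2 0.3673, M+4 0.0588; the largest is M.
P(M) = C(2,0) × 0.75760^2 × 0.24240^0 = 1 × 0.57395776 × 1.0000 = 0.573958 (base)
P(M+2) = C(2,1) × 0.75760^1 × 0.24240^1 = 2 × 0.7576 × 0.2424 = 0.367284
Relative intensity = 0.367284 / 0.573958 × 100 = 63.99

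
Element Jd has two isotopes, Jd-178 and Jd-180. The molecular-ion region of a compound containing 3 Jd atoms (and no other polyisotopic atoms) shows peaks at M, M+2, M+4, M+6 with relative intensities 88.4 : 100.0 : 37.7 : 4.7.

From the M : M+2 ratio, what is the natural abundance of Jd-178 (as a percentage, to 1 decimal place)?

Let p = fractional abundance of Jd-178. I(M+2)/I(M) = [C(3,1)·p^2·(1−p)] / p^3 = 3·(1−p)/p = 100.0/88.4 = 1.1312
(1−p)/p = 1.1312/3 = 0.3771  ⇒  p = 1/(1 + 0.3771) = 0.7262
Jd-178: 72.6%, Jd-180: 27.4%.

72.6%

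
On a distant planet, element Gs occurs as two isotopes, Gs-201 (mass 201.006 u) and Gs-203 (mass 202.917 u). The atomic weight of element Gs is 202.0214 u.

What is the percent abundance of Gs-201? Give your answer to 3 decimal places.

46.866%

Writing the weighted mean with unknown fraction x of Gs-201:
201.006·x + 202.917·(1 − x) = 202.0214
(201.006 − 202.917)·x = 202.0214 − 202.917
x = -0.8956 / -1.911 = 0.46866 → 46.866% Gs-201, 53.134% Gs-203.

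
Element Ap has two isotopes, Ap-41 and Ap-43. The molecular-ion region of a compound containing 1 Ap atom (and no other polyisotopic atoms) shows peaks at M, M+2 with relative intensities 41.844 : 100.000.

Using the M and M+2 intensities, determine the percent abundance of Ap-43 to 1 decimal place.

70.5%

Write p for the Ap-41 fraction. I(M+2)/I(M) = [C(1,1)·p^0·(1−p)] / p^1 = 1·(1−p)/p = 100.000/41.844 = 2.3898
(1−p)/p = 2.3898/1 = 2.3898  ⇒  p = 1/(1 + 2.3898) = 0.2950
Ap-41: 29.5%, Ap-43: 70.5%.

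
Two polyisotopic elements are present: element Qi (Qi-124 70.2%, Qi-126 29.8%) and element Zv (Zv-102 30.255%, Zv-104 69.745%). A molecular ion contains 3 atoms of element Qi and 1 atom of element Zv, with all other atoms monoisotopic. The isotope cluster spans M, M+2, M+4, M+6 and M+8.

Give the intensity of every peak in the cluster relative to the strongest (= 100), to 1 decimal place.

Element Qi pattern (n=3): 0.34594841 : 0.44056678 : 0.18702122 : 0.02646359
Element Zv pattern (n=1): 0.30255 : 0.69745
Convolve the two distributions (both contribute in 2-u steps):
  M: 0.34594841×0.30255 = 0.104667
  M+2: 0.34594841×0.69745 + 0.44056678×0.30255 = 0.374575
  M+4: 0.44056678×0.69745 + 0.18702122×0.30255 = 0.363857
  M+6: 0.18702122×0.69745 + 0.02646359×0.30255 = 0.138445
  M+8: 0.02646359×0.69745 = 0.018457
Scale to base peak (0.374575) = 100: 27.9 : 100.0 : 97.1 : 37.0 : 4.9

27.9 : 100.0 : 97.1 : 37.0 : 4.9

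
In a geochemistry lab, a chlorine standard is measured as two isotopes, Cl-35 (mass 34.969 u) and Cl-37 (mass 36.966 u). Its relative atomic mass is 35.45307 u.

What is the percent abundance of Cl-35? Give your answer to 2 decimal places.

75.76%

With x = fraction of Cl-35 (so Cl-37 is 1 − x):
34.969·x + 36.966·(1 − x) = 35.45307
(34.969 − 36.966)·x = 35.45307 − 36.966
x = -1.51293 / -1.997 = 0.75760 → 75.76% Cl-35, 24.24% Cl-37.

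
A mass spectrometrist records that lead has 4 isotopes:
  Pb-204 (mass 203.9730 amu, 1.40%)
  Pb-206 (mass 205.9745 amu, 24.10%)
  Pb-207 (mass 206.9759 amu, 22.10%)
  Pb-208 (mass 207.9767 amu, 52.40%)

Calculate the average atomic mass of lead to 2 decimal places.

Ar = Σ fᵢ·mᵢ = 0.0140 × 203.9730 + 0.2410 × 205.9745 + 0.2210 × 206.9759 + 0.5240 × 207.9767
= 2.85562 + 49.63985 + 45.74167 + 108.97979 = 207.21693 amu

207.22 amu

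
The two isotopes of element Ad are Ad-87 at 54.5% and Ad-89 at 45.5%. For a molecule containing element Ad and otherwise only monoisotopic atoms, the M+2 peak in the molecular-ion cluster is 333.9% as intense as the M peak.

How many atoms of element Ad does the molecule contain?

4

With n Ad atoms, P(M+2)/P(M) = C(n,1)·p^(n−1)q / p^n = n·q/p = n · 0.455/0.545.
n = 3.339 × 0.545/0.455 = 4.00 ≈ 4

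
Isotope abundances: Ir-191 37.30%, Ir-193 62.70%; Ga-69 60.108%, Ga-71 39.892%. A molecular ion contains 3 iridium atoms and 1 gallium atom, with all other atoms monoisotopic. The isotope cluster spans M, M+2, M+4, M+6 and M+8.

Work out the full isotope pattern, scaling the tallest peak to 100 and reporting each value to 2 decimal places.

Iridium pattern (n=3): 0.05189512 : 0.26170165 : 0.43991135 : 0.24649188
Gallium pattern (n=1): 0.60108 : 0.39892
Convolve the two distributions (both contribute in 2-u steps):
  M: 0.05189512×0.60108 = 0.031193
  M+2: 0.05189512×0.39892 + 0.26170165×0.60108 = 0.178006
  M+4: 0.26170165×0.39892 + 0.43991135×0.60108 = 0.368820
  M+6: 0.43991135×0.39892 + 0.24649188×0.60108 = 0.323651
  M+8: 0.24649188×0.39892 = 0.098331
Scale to base peak (0.368820) = 100: 8.46 : 48.26 : 100.00 : 87.75 : 26.66

8.46 : 48.26 : 100.00 : 87.75 : 26.66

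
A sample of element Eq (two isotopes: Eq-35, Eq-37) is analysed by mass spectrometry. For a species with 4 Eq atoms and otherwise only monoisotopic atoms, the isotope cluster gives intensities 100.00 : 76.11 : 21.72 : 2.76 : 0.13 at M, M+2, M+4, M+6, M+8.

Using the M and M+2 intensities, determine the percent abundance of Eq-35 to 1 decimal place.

84.0%

Write p for the Eq-35 fraction. I(M+2)/I(M) = [C(4,1)·p^3·(1−p)] / p^4 = 4·(1−p)/p = 76.11/100.00 = 0.7611
(1−p)/p = 0.7611/4 = 0.1903  ⇒  p = 1/(1 + 0.1903) = 0.8401
Eq-35: 84.0%, Eq-37: 16.0%.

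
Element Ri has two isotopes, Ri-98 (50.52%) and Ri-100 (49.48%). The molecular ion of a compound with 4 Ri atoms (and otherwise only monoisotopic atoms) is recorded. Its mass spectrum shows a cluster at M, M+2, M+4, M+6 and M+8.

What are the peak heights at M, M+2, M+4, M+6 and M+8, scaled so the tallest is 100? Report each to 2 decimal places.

Expanding (0.5052 + 0.4948)^4:
P(M) = 0.5052^4 = 0.065141
P(M+2) = 4 × 0.5052^3 × 0.4948^1 = 0.255199
P(M+4) = 6 × 0.5052^2 × 0.4948^2 = 0.374919
P(M+6) = 4 × 0.5052^1 × 0.4948^3 = 0.244801
P(M+8) = 0.4948^4 = 0.059940
The M+4 peak is largest (0.374919); scaling to 100 gives 17.37 : 68.07 : 100.00 : 65.29 : 15.99.

17.37 : 68.07 : 100.00 : 65.29 : 15.99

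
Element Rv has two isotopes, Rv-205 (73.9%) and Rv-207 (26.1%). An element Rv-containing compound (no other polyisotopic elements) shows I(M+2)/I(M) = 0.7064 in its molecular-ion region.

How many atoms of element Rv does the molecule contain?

2

With n Rv atoms, P(M+2)/P(M) = C(n,1)·p^(n−1)q / p^n = n·q/p = n · 0.261/0.739.
n = 0.7064 × 0.739/0.261 = 2.00 ≈ 2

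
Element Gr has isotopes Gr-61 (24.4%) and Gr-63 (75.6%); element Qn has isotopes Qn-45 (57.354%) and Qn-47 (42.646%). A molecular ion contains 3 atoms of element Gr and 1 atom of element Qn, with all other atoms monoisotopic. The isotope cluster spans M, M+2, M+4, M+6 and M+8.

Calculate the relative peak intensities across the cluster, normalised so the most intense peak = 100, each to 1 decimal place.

2.0 : 19.6 : 69.8 : 100.0 : 43.2

Element Gr pattern (n=3): 0.01452678 : 0.13502765 : 0.41836435 : 0.43208122
Element Qn pattern (n=1): 0.57354 : 0.42646
Convolve the two distributions (both contribute in 2-u steps):
  M: 0.01452678×0.57354 = 0.008332
  M+2: 0.01452678×0.42646 + 0.13502765×0.57354 = 0.083639
  M+4: 0.13502765×0.42646 + 0.41836435×0.57354 = 0.297533
  M+6: 0.41836435×0.42646 + 0.43208122×0.57354 = 0.426232
  M+8: 0.43208122×0.42646 = 0.184265
Scale to base peak (0.426232) = 100: 2.0 : 19.6 : 69.8 : 100.0 : 43.2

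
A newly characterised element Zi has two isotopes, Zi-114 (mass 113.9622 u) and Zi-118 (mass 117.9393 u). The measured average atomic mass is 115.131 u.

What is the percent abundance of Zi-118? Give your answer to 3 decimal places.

29.388%

Let x be the fractional abundance of Zi-114; then Zi-118 has abundance 1 − x.
113.9622·x + 117.9393·(1 − x) = 115.131
(113.9622 − 117.9393)·x = 115.131 − 117.9393
x = -2.8083 / -3.9771 = 0.70612 → 70.612% Zi-114, 29.388% Zi-118.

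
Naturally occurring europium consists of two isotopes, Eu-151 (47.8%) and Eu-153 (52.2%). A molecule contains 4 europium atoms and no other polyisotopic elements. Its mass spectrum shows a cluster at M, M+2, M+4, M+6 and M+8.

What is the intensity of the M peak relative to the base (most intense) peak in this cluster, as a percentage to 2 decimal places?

Term probabilities: M 0.0522, M+2 0.2280, M+4 0.3735, M+6 0.2720, M+8 0.0742. Base peak = M+4.
P(M+4) = C(4,2) × 0.478^2 × 0.522^2 = 6 × 0.228484 × 0.272484 = 0.373549 (base)
P(M) = C(4,0) × 0.478^4 × 0.522^0 = 1 × 0.05220494 × 1.0000 = 0.052205
Relative intensity = 0.052205 / 0.373549 × 100 = 13.98

13.98%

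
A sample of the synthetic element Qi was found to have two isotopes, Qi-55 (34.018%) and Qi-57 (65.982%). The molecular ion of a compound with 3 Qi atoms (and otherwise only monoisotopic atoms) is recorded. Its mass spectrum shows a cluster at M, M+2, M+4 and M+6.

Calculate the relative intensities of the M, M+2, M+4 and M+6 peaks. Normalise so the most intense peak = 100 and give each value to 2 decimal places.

8.86 : 51.56 : 100.00 : 64.65

Expanding (0.34018 + 0.65982)^3:
P(M) = 0.34018^3 = 0.039366
P(M+2) = 3 × 0.34018^2 × 0.65982^1 = 0.229068
P(M+4) = 3 × 0.34018^1 × 0.65982^2 = 0.444305
P(M+6) = 0.65982^3 = 0.287261
The M+4 peak is largest (0.444305); scaling to 100 gives 8.86 : 51.56 : 100.00 : 64.65.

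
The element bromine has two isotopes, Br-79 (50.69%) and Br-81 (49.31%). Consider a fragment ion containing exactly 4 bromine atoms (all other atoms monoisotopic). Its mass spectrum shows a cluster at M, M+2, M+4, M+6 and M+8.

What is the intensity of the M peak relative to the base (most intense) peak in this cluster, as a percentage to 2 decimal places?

Binomial terms of (0.5069 + 0.4931)^4: M 0.0660, M+2 0.2569, M+4 0.3749, M+6 0.2431, M+8 0.0591 → M+4 is the base peak.
P(M+4) = C(4,2) × 0.5069^2 × 0.4931^2 = 6 × 0.25694761 × 0.24314761 = 0.374857 (base)
P(M) = C(4,0) × 0.5069^4 × 0.4931^0 = 1 × 0.06602207 × 1.0000 = 0.066022
Relative intensity = 0.066022 / 0.374857 × 100 = 17.61

17.61%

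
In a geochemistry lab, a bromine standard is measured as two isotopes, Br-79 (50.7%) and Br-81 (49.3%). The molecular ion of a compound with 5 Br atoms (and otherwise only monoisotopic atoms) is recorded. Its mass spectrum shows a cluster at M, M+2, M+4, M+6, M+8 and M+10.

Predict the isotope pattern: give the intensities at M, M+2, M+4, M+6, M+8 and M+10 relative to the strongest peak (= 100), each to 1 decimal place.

Each Br atom is independently Br-79 (p = 0.507) or Br-81 (q = 0.493); the cluster is the binomial expansion (p + q)^5.
P(M) = 0.507^5 = 0.033500
P(M+2) = 5 × 0.507^4 × 0.493^1 = 0.162873
P(M+4) = 10 × 0.507^3 × 0.493^2 = 0.316751
P(M+6) = 10 × 0.507^2 × 0.493^3 = 0.308004
P(M+8) = 5 × 0.507^1 × 0.493^4 = 0.149750
P(M+10) = 0.493^5 = 0.029123
The M+4 peak is largest (0.316751); scaling to 100 gives 10.6 : 51.4 : 100.0 : 97.2 : 47.3 : 9.2.

10.6 : 51.4 : 100.0 : 97.2 : 47.3 : 9.2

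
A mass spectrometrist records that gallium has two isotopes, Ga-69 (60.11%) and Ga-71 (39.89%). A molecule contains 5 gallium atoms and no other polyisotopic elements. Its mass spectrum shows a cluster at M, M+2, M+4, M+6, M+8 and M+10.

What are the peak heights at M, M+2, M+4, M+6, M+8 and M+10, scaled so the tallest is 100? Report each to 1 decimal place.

Each Ga atom is independently Ga-69 (p = 0.6011) or Ga-71 (q = 0.3989); the cluster is the binomial expansion (p + q)^5.
P(M) = 0.6011^5 = 0.078475
P(M+2) = 5 × 0.6011^4 × 0.3989^1 = 0.260388
P(M+4) = 10 × 0.6011^3 × 0.3989^2 = 0.345596
P(M+6) = 10 × 0.6011^2 × 0.3989^3 = 0.229343
P(M+8) = 5 × 0.6011^1 × 0.3989^4 = 0.076098
P(M+10) = 0.3989^5 = 0.010100
The M+4 peak is largest (0.345596); scaling to 100 gives 22.7 : 75.3 : 100.0 : 66.4 : 22.0 : 2.9.

22.7 : 75.3 : 100.0 : 66.4 : 22.0 : 2.9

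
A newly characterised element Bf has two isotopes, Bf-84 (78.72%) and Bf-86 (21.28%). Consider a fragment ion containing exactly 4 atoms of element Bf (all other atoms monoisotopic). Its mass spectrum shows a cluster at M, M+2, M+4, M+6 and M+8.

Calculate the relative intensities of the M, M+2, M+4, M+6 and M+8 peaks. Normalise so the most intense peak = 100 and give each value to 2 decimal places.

The 4 Bf atoms are independent, so intensities follow the terms of (0.7872 + 0.2128)^4.
P(M) = 0.7872^4 = 0.384008
P(M+2) = 4 × 0.7872^3 × 0.2128^1 = 0.415228
P(M+4) = 6 × 0.7872^2 × 0.2128^2 = 0.168370
P(M+6) = 4 × 0.7872^1 × 0.2128^3 = 0.030343
P(M+8) = 0.2128^4 = 0.002051
The M+2 peak is largest (0.415228); scaling to 100 gives 92.48 : 100.00 : 40.55 : 7.31 : 0.49.

92.48 : 100.00 : 40.55 : 7.31 : 0.49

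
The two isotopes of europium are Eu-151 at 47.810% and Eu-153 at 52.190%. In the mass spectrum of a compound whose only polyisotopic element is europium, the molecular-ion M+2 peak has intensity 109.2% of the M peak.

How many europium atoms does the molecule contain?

For n independent Eu atoms, I(M+2)/I(M) = n · (abundance Eu-153) / (abundance Eu-151) = n · 0.52190/0.47810.
n = 1.092 × 0.47810/0.52190 = 1.00 ≈ 1

1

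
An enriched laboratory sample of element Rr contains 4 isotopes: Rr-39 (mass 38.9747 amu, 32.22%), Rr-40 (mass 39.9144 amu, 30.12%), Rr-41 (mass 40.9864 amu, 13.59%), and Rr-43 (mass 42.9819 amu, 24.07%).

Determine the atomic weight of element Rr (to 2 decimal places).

40.50 amu

Ar = Σ fᵢ·mᵢ = 0.3222 × 38.9747 + 0.3012 × 39.9144 + 0.1359 × 40.9864 + 0.2407 × 42.9819
= 12.55765 + 12.02222 + 5.57005 + 10.34574 = 40.49566 amu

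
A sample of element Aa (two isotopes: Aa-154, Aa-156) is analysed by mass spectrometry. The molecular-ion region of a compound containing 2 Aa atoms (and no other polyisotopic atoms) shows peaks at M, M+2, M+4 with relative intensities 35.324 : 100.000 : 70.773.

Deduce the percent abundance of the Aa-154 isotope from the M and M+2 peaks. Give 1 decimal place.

If p is the fraction of Aa that is Aa-154, then I(M+2)/I(M) = [C(2,1)·p^1·(1−p)] / p^2 = 2·(1−p)/p = 100.000/35.324 = 2.8309
(1−p)/p = 2.8309/2 = 1.4155  ⇒  p = 1/(1 + 1.4155) = 0.4140
Aa-154: 41.4%, Aa-156: 58.6%.

41.4%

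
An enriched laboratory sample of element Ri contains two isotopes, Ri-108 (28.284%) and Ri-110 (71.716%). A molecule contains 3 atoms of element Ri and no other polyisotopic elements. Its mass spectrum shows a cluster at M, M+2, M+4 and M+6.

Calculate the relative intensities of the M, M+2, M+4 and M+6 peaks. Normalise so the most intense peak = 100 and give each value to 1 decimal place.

5.2 : 39.4 : 100.0 : 84.5

Expanding (0.28284 + 0.71716)^3:
P(M) = 0.28284^3 = 0.022627
P(M+2) = 3 × 0.28284^2 × 0.71716^1 = 0.172115
P(M+4) = 3 × 0.28284^1 × 0.71716^2 = 0.436410
P(M+6) = 0.71716^3 = 0.368849
The M+4 peak is largest (0.436410); scaling to 100 gives 5.2 : 39.4 : 100.0 : 84.5.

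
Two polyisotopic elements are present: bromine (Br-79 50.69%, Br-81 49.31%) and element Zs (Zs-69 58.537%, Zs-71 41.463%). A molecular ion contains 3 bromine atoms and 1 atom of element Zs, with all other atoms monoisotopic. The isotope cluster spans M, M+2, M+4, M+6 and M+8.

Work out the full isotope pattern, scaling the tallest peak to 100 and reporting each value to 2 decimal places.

20.38 : 73.92 : 100.00 : 59.75 : 13.29

Bromine pattern (n=3): 0.13024674 : 0.3801026 : 0.36975457 : 0.11989609
Element Zs pattern (n=1): 0.58537 : 0.41463
Convolve the two distributions (both contribute in 2-u steps):
  M: 0.13024674×0.58537 = 0.076243
  M+2: 0.13024674×0.41463 + 0.3801026×0.58537 = 0.276505
  M+4: 0.3801026×0.41463 + 0.36975457×0.58537 = 0.374045
  M+6: 0.36975457×0.41463 + 0.11989609×0.58537 = 0.223495
  M+8: 0.11989609×0.41463 = 0.049713
Scale to base peak (0.374045) = 100: 20.38 : 73.92 : 100.00 : 59.75 : 13.29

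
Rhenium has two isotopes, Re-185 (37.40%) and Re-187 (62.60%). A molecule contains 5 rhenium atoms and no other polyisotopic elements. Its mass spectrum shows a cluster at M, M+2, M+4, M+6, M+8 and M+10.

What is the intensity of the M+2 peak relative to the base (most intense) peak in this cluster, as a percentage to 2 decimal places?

17.85%

Binomial terms of (0.3740 + 0.6260)^5: M 0.0073, M+2 0.0612, M+4 0.2050, M+6 0.3431, M+8 0.2872, M+10 0.0961 → M+6 is the base peak.
P(M+6) = C(5,3) × 0.3740^2 × 0.6260^3 = 10 × 0.139876 × 0.24531438 = 0.343136 (base)
P(M+2) = C(5,1) × 0.3740^4 × 0.6260^1 = 5 × 0.0195653 × 0.6260 = 0.061239
Relative intensity = 0.061239 / 0.343136 × 100 = 17.85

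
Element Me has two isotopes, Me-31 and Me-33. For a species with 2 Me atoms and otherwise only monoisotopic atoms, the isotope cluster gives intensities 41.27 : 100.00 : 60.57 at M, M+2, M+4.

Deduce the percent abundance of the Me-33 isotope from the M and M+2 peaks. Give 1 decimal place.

If p is the fraction of Me that is Me-31, then I(M+2)/I(M) = [C(2,1)·p^1·(1−p)] / p^2 = 2·(1−p)/p = 100.00/41.27 = 2.4231
(1−p)/p = 2.4231/2 = 1.2115  ⇒  p = 1/(1 + 1.2115) = 0.4522
Me-31: 45.2%, Me-33: 54.8%.

54.8%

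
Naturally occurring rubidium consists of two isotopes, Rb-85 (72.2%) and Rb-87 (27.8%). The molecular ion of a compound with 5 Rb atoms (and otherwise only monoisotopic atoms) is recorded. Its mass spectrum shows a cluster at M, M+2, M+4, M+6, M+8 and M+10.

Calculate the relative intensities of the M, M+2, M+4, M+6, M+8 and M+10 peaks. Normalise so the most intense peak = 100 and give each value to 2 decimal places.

51.94 : 100.00 : 77.01 : 29.65 : 5.71 : 0.44

Each Rb atom is independently Rb-85 (p = 0.722) or Rb-87 (q = 0.278); the cluster is the binomial expansion (p + q)^5.
P(M) = 0.722^5 = 0.196194
P(M+2) = 5 × 0.722^4 × 0.278^1 = 0.377714
P(M+4) = 10 × 0.722^3 × 0.278^2 = 0.290872
P(M+6) = 10 × 0.722^2 × 0.278^3 = 0.111998
P(M+8) = 5 × 0.722^1 × 0.278^4 = 0.021562
P(M+10) = 0.278^5 = 0.001660
The M+2 peak is largest (0.377714); scaling to 100 gives 51.94 : 100.00 : 77.01 : 29.65 : 5.71 : 0.44.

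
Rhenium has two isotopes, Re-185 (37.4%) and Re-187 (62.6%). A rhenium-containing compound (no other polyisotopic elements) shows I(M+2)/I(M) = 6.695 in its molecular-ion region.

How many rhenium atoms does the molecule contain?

4

For n independent Re atoms, I(M+2)/I(M) = n · (abundance Re-187) / (abundance Re-185) = n · 0.626/0.374.
n = 6.695 × 0.374/0.626 = 4.00 ≈ 4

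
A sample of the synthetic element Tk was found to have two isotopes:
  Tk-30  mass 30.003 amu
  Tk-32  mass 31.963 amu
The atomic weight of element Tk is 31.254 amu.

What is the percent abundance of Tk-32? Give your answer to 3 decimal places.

With x = fraction of Tk-30 (so Tk-32 is 1 − x):
30.003·x + 31.963·(1 − x) = 31.254
(30.003 − 31.963)·x = 31.254 − 31.963
x = -0.709 / -1.960 = 0.36173 → 36.173% Tk-30, 63.827% Tk-32.

63.827%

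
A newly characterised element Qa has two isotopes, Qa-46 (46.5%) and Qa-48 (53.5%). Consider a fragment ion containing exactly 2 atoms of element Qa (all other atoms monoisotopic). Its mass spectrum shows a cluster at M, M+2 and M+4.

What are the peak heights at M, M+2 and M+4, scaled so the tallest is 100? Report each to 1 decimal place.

Each Qa atom is independently Qa-46 (p = 0.465) or Qa-48 (q = 0.535); the cluster is the binomial expansion (p + q)^2.
P(M) = 0.465^2 = 0.216225
P(M+2) = 2 × 0.465^1 × 0.535^1 = 0.497550
P(M+4) = 0.535^2 = 0.286225
The M+2 peak is largest (0.497550); scaling to 100 gives 43.5 : 100.0 : 57.5.

43.5 : 100.0 : 57.5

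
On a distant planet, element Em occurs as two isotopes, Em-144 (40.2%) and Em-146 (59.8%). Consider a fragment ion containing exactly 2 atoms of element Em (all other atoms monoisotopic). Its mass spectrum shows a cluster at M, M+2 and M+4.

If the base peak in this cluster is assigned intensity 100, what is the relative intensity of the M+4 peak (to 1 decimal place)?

74.4

Binomial terms of (0.402 + 0.598)^2: M 0.1616, M+2 0.4808, M+4 0.3576 → M+2 is the base peak.
P(M+2) = C(2,1) × 0.402^1 × 0.598^1 = 2 × 0.4020 × 0.5980 = 0.480792 (base)
P(M+4) = C(2,2) × 0.402^0 × 0.598^2 = 1 × 1.0000 × 0.357604 = 0.357604
Relative intensity = 0.357604 / 0.480792 × 100 = 74.4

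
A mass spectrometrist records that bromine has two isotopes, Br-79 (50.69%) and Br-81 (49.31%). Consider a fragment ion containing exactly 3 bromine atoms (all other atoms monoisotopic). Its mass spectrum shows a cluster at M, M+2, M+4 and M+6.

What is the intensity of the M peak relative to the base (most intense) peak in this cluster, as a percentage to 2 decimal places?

34.27%

Binomial terms of (0.5069 + 0.4931)^3: M 0.1302, M+2 0.3801, M+4 0.3698, M+6 0.1199 → M+2 is the base peak.
P(M+2) = C(3,1) × 0.5069^2 × 0.4931^1 = 3 × 0.25694761 × 0.4931 = 0.380103 (base)
P(M) = C(3,0) × 0.5069^3 × 0.4931^0 = 1 × 0.13024674 × 1.0000 = 0.130247
Relative intensity = 0.130247 / 0.380103 × 100 = 34.27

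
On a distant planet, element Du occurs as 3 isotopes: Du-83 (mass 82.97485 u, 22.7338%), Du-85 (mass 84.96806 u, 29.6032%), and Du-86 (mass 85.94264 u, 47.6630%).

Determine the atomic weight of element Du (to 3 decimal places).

Weight each isotope mass by its fractional abundance: 0.227338 × 82.97485 + 0.296032 × 84.96806 + 0.476630 × 85.94264
= 18.863336 + 25.153265 + 40.962841 = 84.979442 u

84.979 u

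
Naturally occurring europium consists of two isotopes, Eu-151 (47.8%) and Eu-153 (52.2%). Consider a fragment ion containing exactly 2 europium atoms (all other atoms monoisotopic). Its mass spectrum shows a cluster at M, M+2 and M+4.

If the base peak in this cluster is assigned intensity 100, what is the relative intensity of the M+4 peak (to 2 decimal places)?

(0.478 + 0.522)^2 gives M 0.2285, M+2 0.4990, M+4 0.2725; the largest is M+2.
P(M+2) = C(2,1) × 0.478^1 × 0.522^1 = 2 × 0.4780 × 0.5220 = 0.499032 (base)
P(M+4) = C(2,2) × 0.478^0 × 0.522^2 = 1 × 1.0000 × 0.272484 = 0.272484
Relative intensity = 0.272484 / 0.499032 × 100 = 54.60

54.60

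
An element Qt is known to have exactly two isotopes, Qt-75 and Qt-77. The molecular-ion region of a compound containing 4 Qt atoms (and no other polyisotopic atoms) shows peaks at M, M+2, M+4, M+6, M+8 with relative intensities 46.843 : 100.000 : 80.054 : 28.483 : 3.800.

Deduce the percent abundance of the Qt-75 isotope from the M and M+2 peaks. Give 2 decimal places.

65.20%

Write p for the Qt-75 fraction. I(M+2)/I(M) = [C(4,1)·p^3·(1−p)] / p^4 = 4·(1−p)/p = 100.000/46.843 = 2.1348
(1−p)/p = 2.1348/4 = 0.5337  ⇒  p = 1/(1 + 0.5337) = 0.6520
Qt-75: 65.20%, Qt-77: 34.80%.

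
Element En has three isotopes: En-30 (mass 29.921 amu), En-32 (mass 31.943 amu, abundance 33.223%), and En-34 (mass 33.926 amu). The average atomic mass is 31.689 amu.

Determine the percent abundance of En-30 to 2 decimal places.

39.41%

Let x and y be the fractions of En-30 and En-34. Then x + y = 1 − 0.33223 = 0.66777 and 29.921x + 33.926y = 31.689 − 0.33223×31.943 = 21.07657711.
Substituting: 29.921x + 33.926(0.66777 − x) = 21.07657711
(29.921 − 33.926)x = -1.57818791  ⇒  x = 0.39405, y = 0.27372
En-30: 39.41%, En-34: 27.37%.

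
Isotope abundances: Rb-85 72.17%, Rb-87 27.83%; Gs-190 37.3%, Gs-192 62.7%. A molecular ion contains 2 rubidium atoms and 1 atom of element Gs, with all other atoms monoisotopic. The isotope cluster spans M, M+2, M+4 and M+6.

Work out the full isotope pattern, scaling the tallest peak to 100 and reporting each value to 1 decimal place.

Rubidium pattern (n=2): 0.52085089 : 0.40169822 : 0.07745089
Element Gs pattern (n=1): 0.3730 : 0.6270
Convolve the two distributions (both contribute in 2-u steps):
  M: 0.52085089×0.3730 = 0.194277
  M+2: 0.52085089×0.6270 + 0.40169822×0.3730 = 0.476407
  M+4: 0.40169822×0.6270 + 0.07745089×0.3730 = 0.280754
  M+6: 0.07745089×0.6270 = 0.048562
Scale to base peak (0.476407) = 100: 40.8 : 100.0 : 58.9 : 10.2

40.8 : 100.0 : 58.9 : 10.2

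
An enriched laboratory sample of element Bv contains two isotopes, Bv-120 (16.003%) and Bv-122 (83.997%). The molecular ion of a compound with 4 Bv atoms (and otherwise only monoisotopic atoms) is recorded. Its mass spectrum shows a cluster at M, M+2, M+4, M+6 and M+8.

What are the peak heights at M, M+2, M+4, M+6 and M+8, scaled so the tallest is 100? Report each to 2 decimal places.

The 4 Bv atoms are independent, so intensities follow the terms of (0.16003 + 0.83997)^4.
P(M) = 0.16003^4 = 0.000656
P(M+2) = 4 × 0.16003^3 × 0.83997^1 = 0.013770
P(M+4) = 6 × 0.16003^2 × 0.83997^2 = 0.108413
P(M+6) = 4 × 0.16003^1 × 0.83997^3 = 0.379361
P(M+8) = 0.83997^4 = 0.497800
The M+8 peak is largest (0.497800); scaling to 100 gives 0.13 : 2.77 : 21.78 : 76.21 : 100.00.

0.13 : 2.77 : 21.78 : 76.21 : 100.00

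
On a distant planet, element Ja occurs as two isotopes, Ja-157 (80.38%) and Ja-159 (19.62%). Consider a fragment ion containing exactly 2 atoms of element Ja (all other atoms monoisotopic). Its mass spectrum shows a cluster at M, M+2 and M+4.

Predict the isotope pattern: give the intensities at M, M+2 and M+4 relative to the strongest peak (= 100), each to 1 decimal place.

100.0 : 48.8 : 6.0

The 2 Ja atoms are independent, so intensities follow the terms of (0.8038 + 0.1962)^2.
P(M) = 0.8038^2 = 0.646094
P(M+2) = 2 × 0.8038^1 × 0.1962^1 = 0.315411
P(M+4) = 0.1962^2 = 0.038494
The M peak is largest (0.646094); scaling to 100 gives 100.0 : 48.8 : 6.0.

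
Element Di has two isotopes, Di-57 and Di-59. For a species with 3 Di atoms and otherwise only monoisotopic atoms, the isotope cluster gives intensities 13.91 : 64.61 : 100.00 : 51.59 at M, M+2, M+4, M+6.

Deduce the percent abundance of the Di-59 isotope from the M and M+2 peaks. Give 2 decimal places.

Let p = fractional abundance of Di-57. I(M+2)/I(M) = [C(3,1)·p^2·(1−p)] / p^3 = 3·(1−p)/p = 64.61/13.91 = 4.6449
(1−p)/p = 4.6449/3 = 1.5483  ⇒  p = 1/(1 + 1.5483) = 0.3924
Di-57: 39.24%, Di-59: 60.76%.

60.76%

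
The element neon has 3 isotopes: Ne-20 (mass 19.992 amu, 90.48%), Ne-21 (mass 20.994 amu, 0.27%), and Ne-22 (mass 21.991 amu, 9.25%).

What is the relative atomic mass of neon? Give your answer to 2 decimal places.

Average mass = Σ (abundance × isotope mass) = 0.9048 × 19.992 + 0.0027 × 20.994 + 0.0925 × 21.991
= 18.0888 + 0.0567 + 2.0342 = 20.1797 amu

20.18 amu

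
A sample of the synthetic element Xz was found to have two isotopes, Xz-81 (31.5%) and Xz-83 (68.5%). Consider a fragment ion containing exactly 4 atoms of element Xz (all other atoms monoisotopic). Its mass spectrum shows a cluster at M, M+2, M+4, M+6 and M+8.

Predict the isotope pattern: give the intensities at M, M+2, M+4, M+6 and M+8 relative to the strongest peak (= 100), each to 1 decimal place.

The 4 Xz atoms are independent, so intensities follow the terms of (0.315 + 0.685)^4.
P(M) = 0.315^4 = 0.009846
P(M+2) = 4 × 0.315^3 × 0.685^1 = 0.085641
P(M+4) = 6 × 0.315^2 × 0.685^2 = 0.279353
P(M+6) = 4 × 0.315^1 × 0.685^3 = 0.404988
P(M+8) = 0.685^4 = 0.220172
The M+6 peak is largest (0.404988); scaling to 100 gives 2.4 : 21.1 : 69.0 : 100.0 : 54.4.

2.4 : 21.1 : 69.0 : 100.0 : 54.4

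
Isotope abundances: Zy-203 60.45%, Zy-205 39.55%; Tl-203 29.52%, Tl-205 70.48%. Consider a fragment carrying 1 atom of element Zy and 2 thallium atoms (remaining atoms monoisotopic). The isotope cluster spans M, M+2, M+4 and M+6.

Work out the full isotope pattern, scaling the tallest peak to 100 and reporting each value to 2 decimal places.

Element Zy pattern (n=1): 0.6045 : 0.3955
Thallium pattern (n=2): 0.08714304 : 0.41611392 : 0.49674304
Convolve the two distributions (both contribute in 2-u steps):
  M: 0.6045×0.08714304 = 0.052678
  M+2: 0.6045×0.41611392 + 0.3955×0.08714304 = 0.286006
  M+4: 0.6045×0.49674304 + 0.3955×0.41611392 = 0.464854
  M+6: 0.3955×0.49674304 = 0.196462
Scale to base peak (0.464854) = 100: 11.33 : 61.53 : 100.00 : 42.26

11.33 : 61.53 : 100.00 : 42.26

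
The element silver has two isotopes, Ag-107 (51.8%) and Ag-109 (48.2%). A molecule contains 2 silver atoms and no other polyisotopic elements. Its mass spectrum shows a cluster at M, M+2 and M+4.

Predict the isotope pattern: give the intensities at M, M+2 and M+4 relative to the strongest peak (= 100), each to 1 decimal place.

53.7 : 100.0 : 46.5

The 2 Ag atoms are independent, so intensities follow the terms of (0.518 + 0.482)^2.
P(M) = 0.518^2 = 0.268324
P(M+2) = 2 × 0.518^1 × 0.482^1 = 0.499352
P(M+4) = 0.482^2 = 0.232324
The M+2 peak is largest (0.499352); scaling to 100 gives 53.7 : 100.0 : 46.5.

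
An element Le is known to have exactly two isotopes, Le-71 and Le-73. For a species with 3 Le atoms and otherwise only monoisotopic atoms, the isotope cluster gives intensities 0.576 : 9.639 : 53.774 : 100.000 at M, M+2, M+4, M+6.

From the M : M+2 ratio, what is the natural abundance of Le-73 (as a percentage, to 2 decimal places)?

If p is the fraction of Le that is Le-71, then I(M+2)/I(M) = [C(3,1)·p^2·(1−p)] / p^3 = 3·(1−p)/p = 9.639/0.576 = 16.7344
(1−p)/p = 16.7344/3 = 5.5781  ⇒  p = 1/(1 + 5.5781) = 0.1520
Le-71: 15.20%, Le-73: 84.80%.

84.80%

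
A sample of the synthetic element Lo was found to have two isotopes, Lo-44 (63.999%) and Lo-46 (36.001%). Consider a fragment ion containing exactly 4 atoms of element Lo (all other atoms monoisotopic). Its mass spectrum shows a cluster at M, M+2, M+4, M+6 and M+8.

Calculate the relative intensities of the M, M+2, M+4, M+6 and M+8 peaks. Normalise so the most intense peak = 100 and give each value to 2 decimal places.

44.44 : 100.00 : 84.38 : 31.64 : 4.45

The 4 Lo atoms are independent, so intensities follow the terms of (0.63999 + 0.36001)^4.
P(M) = 0.63999^4 = 0.167762
P(M+2) = 4 × 0.63999^3 × 0.36001^1 = 0.377480
P(M+4) = 6 × 0.63999^2 × 0.36001^2 = 0.318513
P(M+6) = 4 × 0.63999^1 × 0.36001^3 = 0.119447
P(M+8) = 0.36001^4 = 0.016798
The M+2 peak is largest (0.377480); scaling to 100 gives 44.44 : 100.00 : 84.38 : 31.64 : 4.45.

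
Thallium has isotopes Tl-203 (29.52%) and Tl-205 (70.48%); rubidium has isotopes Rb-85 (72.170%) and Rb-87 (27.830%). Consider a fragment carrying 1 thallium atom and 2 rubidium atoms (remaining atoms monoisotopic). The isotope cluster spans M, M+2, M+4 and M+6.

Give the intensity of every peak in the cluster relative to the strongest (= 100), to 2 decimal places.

Thallium pattern (n=1): 0.2952 : 0.7048
Rubidium pattern (n=2): 0.52085089 : 0.40169822 : 0.07745089
Convolve the two distributions (both contribute in 2-u steps):
  M: 0.2952×0.52085089 = 0.153755
  M+2: 0.2952×0.40169822 + 0.7048×0.52085089 = 0.485677
  M+4: 0.2952×0.07745089 + 0.7048×0.40169822 = 0.305980
  M+6: 0.7048×0.07745089 = 0.054587
Scale to base peak (0.485677) = 100: 31.66 : 100.00 : 63.00 : 11.24

31.66 : 100.00 : 63.00 : 11.24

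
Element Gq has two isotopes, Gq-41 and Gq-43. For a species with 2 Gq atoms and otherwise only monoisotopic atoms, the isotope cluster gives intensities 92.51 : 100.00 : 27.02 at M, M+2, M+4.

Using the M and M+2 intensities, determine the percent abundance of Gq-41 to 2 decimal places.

Let p = fractional abundance of Gq-41. I(M+2)/I(M) = [C(2,1)·p^1·(1−p)] / p^2 = 2·(1−p)/p = 100.00/92.51 = 1.0810
(1−p)/p = 1.0810/2 = 0.5405  ⇒  p = 1/(1 + 0.5405) = 0.6491
Gq-41: 64.91%, Gq-43: 35.09%.

64.91%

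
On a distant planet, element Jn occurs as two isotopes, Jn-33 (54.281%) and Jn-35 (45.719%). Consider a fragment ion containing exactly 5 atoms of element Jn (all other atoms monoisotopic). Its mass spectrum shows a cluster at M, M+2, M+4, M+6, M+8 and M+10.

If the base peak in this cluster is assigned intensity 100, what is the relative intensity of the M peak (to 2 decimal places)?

Term probabilities: M 0.0471, M+2 0.1985, M+4 0.3343, M+6 0.2816, M+8 0.1186, M+10 0.0200. Base peak = M+4.
P(M+4) = C(5,2) × 0.54281^3 × 0.45719^2 = 10 × 0.159935 × 0.2090227 = 0.334300 (base)
P(M) = C(5,0) × 0.54281^5 × 0.45719^0 = 1 × 0.04712368 × 1.0000 = 0.047124
Relative intensity = 0.047124 / 0.334300 × 100 = 14.10

14.10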